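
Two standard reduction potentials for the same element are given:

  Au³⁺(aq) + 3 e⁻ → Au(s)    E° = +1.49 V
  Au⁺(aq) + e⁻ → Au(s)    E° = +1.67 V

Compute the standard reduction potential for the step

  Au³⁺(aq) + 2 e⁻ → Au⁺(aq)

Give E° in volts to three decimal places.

+1.400 V

Sequential free energies add, so n₃E°₃ = n₁E°₁ + n₂E°₂.
With n₃ = 3, and the known step contributing 1×(+1.67) V, the unknown satisfies 2·E° = 3×(+1.49) − 1×(+1.67) = +2.800.
E° = +2.800 / 2 = +1.400 V.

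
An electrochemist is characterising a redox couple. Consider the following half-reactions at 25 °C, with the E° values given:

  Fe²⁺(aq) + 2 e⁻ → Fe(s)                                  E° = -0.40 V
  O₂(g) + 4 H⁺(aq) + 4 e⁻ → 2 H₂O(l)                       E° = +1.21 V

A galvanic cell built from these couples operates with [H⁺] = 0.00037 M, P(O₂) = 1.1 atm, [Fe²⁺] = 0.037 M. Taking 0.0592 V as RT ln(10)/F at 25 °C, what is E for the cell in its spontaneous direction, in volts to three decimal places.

O₂/H₂O is the cathode (higher E°), Fe²⁺/Fe the anode: E°cell = +1.21 − (-0.40) = +1.61 V, n = 4.
Overall: O₂(g) + 4 H⁺(aq) + 2 Fe(s) → 2 H₂O(l) + 2 Fe²⁺(aq)
Q = [Fe²⁺]^2 / (P(O₂)·[H⁺]^4); log Q = 10.822.
E = E° − (0.0592/n) log Q = +1.61 − (0.0592/4)(10.822) = +1.450 V.

+1.450 V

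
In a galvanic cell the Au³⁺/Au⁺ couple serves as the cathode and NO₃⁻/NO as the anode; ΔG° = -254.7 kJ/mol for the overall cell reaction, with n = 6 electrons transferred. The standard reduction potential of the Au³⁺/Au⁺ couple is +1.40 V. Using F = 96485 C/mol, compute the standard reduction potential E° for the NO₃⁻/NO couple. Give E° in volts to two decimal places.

E°cell = −ΔG°/(nF) = −(-254.7×10³)/((6)(96485)) = +0.440 V.
Since Au³⁺/Au⁺ is the cathode and NO₃⁻/NO the anode, E°cell = E°(Au³⁺/Au⁺) − E°(NO₃⁻/NO).
So E°(NO₃⁻/NO) = E°(Au³⁺/Au⁺) − E°cell = (+1.40) − (+0.440) = +0.96 V.

+0.96 V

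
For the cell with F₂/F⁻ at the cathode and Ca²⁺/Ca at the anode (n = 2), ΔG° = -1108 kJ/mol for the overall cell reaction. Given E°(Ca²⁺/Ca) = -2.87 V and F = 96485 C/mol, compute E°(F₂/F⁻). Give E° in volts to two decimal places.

E°cell = −ΔG°/(nF) = −(-1108×10³)/((2)(96485)) = +5.742 V.
Since F₂/F⁻ is the cathode and Ca²⁺/Ca the anode, E°cell = E°(F₂/F⁻) − E°(Ca²⁺/Ca).
So E°(F₂/F⁻) = E°cell + E°(Ca²⁺/Ca) = +5.742 + (-2.87) = +2.87 V.

+2.87 V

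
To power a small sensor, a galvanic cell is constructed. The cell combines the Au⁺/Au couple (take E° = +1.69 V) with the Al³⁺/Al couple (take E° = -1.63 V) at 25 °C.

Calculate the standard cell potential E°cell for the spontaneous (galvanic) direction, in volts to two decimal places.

+3.32 V

The Au⁺/Au couple has the higher reduction potential, so it is the cathode; Al³⁺/Al is oxidised at the anode.
E°cell = E°(cathode) − E°(anode) = (+1.69) − (-1.63) = +3.32 V.
Since E°cell > 0, the reaction is spontaneous under standard conditions.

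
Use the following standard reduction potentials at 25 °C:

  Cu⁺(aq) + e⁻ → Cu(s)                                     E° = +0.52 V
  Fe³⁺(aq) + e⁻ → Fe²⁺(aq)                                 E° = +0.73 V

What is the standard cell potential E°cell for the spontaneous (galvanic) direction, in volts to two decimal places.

+0.21 V

The Fe³⁺/Fe²⁺ couple has the higher reduction potential, so it is the cathode; Cu⁺/Cu is oxidised at the anode.
E°cell = E°(cathode) − E°(anode) = (+0.73) − (+0.52) = +0.21 V.
Since E°cell > 0, the reaction is spontaneous under standard conditions.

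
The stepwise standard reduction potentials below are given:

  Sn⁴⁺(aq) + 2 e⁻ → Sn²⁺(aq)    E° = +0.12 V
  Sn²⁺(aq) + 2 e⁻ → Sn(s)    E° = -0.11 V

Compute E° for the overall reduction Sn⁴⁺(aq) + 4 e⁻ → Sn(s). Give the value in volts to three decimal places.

+0.005 V

Standard free energies of sequential steps add: ΔG°₃ = ΔG°₁ + ΔG°₂, so n₃E°₃ = n₁E°₁ + n₂E°₂.
E°₃ = (2×+0.12 + 2×-0.11) / 4 = (+0.020) / 4 = +0.005 V.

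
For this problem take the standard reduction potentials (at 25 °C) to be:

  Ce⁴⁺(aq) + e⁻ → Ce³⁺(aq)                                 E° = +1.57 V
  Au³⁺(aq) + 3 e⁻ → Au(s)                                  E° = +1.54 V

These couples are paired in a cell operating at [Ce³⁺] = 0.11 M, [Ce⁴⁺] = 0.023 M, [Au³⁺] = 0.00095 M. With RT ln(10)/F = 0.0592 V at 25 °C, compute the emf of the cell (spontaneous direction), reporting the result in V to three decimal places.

Ce⁴⁺/Ce³⁺ is the cathode (higher E°), Au³⁺/Au the anode: E°cell = +1.57 − (+1.54) = +0.03 V, n = 3.
Overall: 3 Ce⁴⁺(aq) + Au(s) → 3 Ce³⁺(aq) + Au³⁺(aq)
Q = [Ce³⁺]^3·[Au³⁺] / ([Ce⁴⁺]^3); log Q = -0.983.
E = E° − (0.0592/n) log Q = +0.03 − (0.0592/3)(-0.983) = +0.049 V.

+0.049 V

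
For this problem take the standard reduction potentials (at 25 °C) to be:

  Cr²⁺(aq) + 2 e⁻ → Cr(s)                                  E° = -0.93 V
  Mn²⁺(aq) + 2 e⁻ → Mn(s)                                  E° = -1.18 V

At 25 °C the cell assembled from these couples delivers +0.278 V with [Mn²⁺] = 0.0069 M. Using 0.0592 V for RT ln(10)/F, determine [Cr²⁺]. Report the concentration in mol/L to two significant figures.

0.061 M

Cr²⁺/Cr is the cathode, Mn²⁺/Mn the anode: E°cell = +0.25 V, n = 2.
Overall reaction: Cr²⁺(aq) + Mn(s) → Cr(s) + Mn²⁺(aq); Q = [Mn²⁺]^1/[Cr²⁺]^1.
From E = E° − (0.0592/n) log Q: log Q = (E° − E)·n/0.0592 = (+0.25 − (+0.278))·2/0.0592 = -0.9459.
So 1·log[Cr²⁺] = 1·log(0.0069) − log Q = -2.1612 − (-0.9459) = -1.2153; [Cr²⁺] = 10^(-1.2153) ≈ 0.061 M.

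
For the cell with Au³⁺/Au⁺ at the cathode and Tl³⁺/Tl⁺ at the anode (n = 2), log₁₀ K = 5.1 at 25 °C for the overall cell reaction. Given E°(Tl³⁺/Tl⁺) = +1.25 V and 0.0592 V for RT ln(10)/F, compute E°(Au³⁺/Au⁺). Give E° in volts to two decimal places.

E°cell = (0.0592/n)·log K = (0.0592/2)(5.1) = +0.151 V.
Since Au³⁺/Au⁺ is the cathode and Tl³⁺/Tl⁺ the anode, E°cell = E°(Au³⁺/Au⁺) − E°(Tl³⁺/Tl⁺).
So E°(Au³⁺/Au⁺) = E°cell + E°(Tl³⁺/Tl⁺) = +0.151 + (+1.25) = +1.40 V.

+1.40 V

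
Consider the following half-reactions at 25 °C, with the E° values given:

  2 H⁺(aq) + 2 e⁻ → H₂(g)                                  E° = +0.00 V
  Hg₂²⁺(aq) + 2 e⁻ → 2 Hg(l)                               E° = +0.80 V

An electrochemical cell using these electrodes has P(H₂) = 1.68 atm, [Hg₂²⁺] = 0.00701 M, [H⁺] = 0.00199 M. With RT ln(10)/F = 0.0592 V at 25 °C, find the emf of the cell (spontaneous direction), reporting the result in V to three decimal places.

+0.903 V

Hg₂²⁺/Hg is the cathode (higher E°), H⁺/H₂ the anode: E°cell = +0.80 − (+0.00) = +0.80 V, n = 2.
Overall: Hg₂²⁺(aq) + H₂(g) → 2 Hg(l) + 2 H⁺(aq)
Q = [H⁺]^2 / ([Hg₂²⁺]·P(H₂)); log Q = -3.473.
E = E° − (0.0592/n) log Q = +0.80 − (0.0592/2)(-3.473) = +0.903 V.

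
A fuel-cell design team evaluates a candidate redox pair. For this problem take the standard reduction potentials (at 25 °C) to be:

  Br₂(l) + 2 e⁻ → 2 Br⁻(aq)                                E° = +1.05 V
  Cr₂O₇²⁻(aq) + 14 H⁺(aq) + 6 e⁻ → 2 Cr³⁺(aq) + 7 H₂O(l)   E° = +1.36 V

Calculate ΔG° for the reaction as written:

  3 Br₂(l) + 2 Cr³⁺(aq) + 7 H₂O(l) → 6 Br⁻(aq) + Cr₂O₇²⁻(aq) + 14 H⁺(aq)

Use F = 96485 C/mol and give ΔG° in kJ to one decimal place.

As written, Br₂/Br⁻ is reduced (cathode) and Cr₂O₇²⁻/Cr³⁺ is oxidised (anode), so E°cell = (+1.05) − (+1.36) = -0.31 V.
Balancing electrons gives n = 6.
ΔG° = −nFE° = −(6)(96485)(-0.31) = 179,462 J = +179.5 kJ.

+179.5 kJ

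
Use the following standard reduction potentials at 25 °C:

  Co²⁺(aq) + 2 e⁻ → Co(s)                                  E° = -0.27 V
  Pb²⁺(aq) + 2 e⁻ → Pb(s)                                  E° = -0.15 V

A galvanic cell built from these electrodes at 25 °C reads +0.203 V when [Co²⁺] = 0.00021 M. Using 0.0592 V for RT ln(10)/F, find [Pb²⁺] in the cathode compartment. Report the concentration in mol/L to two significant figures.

Pb²⁺/Pb is the cathode, Co²⁺/Co the anode: E°cell = +0.12 V, n = 2.
Overall reaction: Pb²⁺(aq) + Co(s) → Pb(s) + Co²⁺(aq); Q = [Co²⁺]^1/[Pb²⁺]^1.
From E = E° − (0.0592/n) log Q: log Q = (E° − E)·n/0.0592 = (+0.12 − (+0.203))·2/0.0592 = -2.8041.
So 1·log[Pb²⁺] = 1·log(0.00021) − log Q = -3.6778 − (-2.8041) = -0.8737; [Pb²⁺] = 10^(-0.8737) ≈ 0.13 M.

0.13 M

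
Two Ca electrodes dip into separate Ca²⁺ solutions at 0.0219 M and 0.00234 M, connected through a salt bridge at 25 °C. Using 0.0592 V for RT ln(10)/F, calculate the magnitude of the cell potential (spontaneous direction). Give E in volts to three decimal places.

For a concentration cell E°cell = 0. The 0.0219 M side is the cathode (reduction is favoured where [Ca²⁺] is higher).
With n = 2, E = −(0.0592/2) log([Ca²⁺]ₐₙ/[Ca²⁺]꜀ₐₜ) = −(0.0592/2) log(0.00234/0.0219) = −(0.0592/2)(-0.971) = +0.029 V.

+0.029 V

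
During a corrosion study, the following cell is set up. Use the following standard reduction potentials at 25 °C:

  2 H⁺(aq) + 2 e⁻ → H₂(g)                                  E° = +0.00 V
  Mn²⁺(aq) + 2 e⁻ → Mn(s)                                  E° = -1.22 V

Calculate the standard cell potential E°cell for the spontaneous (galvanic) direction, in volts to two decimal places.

The H⁺/H₂ couple has the higher reduction potential, so it is the cathode; Mn²⁺/Mn is oxidised at the anode.
E°cell = E°(cathode) − E°(anode) = (+0.00) − (-1.22) = +1.22 V.

+1.22 V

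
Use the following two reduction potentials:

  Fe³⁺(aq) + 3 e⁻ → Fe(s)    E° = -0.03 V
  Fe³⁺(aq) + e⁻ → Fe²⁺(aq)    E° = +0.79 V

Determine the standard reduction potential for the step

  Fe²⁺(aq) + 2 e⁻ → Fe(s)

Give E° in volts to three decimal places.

-0.440 V

Sequential free energies add, so n₃E°₃ = n₁E°₁ + n₂E°₂.
With n₃ = 3, and the known step contributing 1×(+0.79) V, the unknown satisfies 2·E° = 3×(-0.03) − 1×(+0.79) = -0.880.
E° = -0.880 / 2 = -0.440 V.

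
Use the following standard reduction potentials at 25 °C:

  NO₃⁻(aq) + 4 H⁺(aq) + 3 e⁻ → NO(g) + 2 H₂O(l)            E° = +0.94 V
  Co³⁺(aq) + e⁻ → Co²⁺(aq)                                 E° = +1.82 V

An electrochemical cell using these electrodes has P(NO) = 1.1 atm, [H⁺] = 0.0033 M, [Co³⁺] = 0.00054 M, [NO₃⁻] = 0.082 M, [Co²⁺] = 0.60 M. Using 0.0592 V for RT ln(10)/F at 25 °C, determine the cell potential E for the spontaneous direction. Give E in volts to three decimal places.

+0.918 V

Co³⁺/Co²⁺ is the cathode (higher E°), NO₃⁻/NO the anode: E°cell = +1.82 − (+0.94) = +0.88 V, n = 3.
Overall: 3 Co³⁺(aq) + NO(g) + 2 H₂O(l) → 3 Co²⁺(aq) + NO₃⁻(aq) + 4 H⁺(aq)
Q = [Co²⁺]^3·[NO₃⁻]·[H⁺]^4 / ([Co³⁺]^3·P(NO)); log Q = -1.916.
E = E° − (0.0592/n) log Q = +0.88 − (0.0592/3)(-1.916) = +0.918 V.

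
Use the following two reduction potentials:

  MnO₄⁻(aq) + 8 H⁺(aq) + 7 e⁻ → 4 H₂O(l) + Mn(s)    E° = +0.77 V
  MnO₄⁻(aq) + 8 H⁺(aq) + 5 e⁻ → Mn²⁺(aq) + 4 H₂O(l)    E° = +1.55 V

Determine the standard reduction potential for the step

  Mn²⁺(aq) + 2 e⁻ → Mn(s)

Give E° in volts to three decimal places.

-1.180 V

Sequential free energies add, so n₃E°₃ = n₁E°₁ + n₂E°₂.
With n₃ = 7, and the known step contributing 5×(+1.55) V, the unknown satisfies 2·E° = 7×(+0.77) − 5×(+1.55) = -2.360.
E° = -2.360 / 2 = -1.180 V.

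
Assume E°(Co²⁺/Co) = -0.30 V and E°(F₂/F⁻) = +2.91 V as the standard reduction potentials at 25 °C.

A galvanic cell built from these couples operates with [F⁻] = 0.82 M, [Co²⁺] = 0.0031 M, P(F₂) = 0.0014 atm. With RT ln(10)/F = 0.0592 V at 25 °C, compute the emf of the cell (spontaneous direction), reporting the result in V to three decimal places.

F₂/F⁻ is the cathode (higher E°), Co²⁺/Co the anode: E°cell = +2.91 − (-0.30) = +3.21 V, n = 2.
Overall: F₂(g) + Co(s) → 2 F⁻(aq) + Co²⁺(aq)
Q = [F⁻]^2·[Co²⁺] / (P(F₂)); log Q = 0.173.
E = E° − (0.0592/n) log Q = +3.21 − (0.0592/2)(0.173) = +3.205 V.

+3.205 V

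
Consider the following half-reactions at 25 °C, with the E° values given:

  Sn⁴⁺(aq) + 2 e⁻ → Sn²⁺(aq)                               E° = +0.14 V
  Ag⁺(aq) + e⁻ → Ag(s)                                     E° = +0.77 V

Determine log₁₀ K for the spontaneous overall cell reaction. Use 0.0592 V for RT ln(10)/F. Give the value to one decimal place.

21.3

Cathode: Ag⁺/Ag; anode: Sn⁴⁺/Sn²⁺. E°cell = +0.63 V, n = 2.
log K = nE°cell / 0.0592 = (2)(+0.63) / 0.0592 = 21.3.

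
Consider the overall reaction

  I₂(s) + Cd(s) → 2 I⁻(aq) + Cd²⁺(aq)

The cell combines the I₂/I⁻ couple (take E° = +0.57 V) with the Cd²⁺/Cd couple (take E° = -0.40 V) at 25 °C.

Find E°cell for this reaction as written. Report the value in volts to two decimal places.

+0.97 V

The I₂/I⁻ couple has the higher reduction potential, so it is the cathode; Cd²⁺/Cd is oxidised at the anode.
E°cell = E°(cathode) − E°(anode) = (+0.57) − (-0.40) = +0.97 V.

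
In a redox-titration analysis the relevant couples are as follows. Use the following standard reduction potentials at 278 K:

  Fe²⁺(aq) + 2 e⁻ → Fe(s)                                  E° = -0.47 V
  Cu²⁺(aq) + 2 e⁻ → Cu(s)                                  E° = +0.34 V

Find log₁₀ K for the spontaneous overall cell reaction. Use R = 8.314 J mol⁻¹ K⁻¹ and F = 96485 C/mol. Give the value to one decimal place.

Cathode: Cu²⁺/Cu; anode: Fe²⁺/Fe. E°cell = (+0.34) − (-0.47) = +0.81 V, with n = 2.
ΔG° = −nFE° = −RT ln K, so ln K = nFE°/(RT) = (2)(96485)(+0.81) / ((8.314)(278)) = 67.627.
log₁₀ K = 67.627 / ln 10 = 29.4.

29.4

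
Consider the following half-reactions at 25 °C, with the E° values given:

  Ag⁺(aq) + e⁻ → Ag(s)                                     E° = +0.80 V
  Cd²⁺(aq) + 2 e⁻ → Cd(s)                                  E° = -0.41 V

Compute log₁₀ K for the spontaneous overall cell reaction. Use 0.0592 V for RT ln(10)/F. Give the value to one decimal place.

Cathode: Ag⁺/Ag; anode: Cd²⁺/Cd. E°cell = +1.21 V, n = 2.
log K = nE°cell / 0.0592 = (2)(+1.21) / 0.0592 = 40.9.

40.9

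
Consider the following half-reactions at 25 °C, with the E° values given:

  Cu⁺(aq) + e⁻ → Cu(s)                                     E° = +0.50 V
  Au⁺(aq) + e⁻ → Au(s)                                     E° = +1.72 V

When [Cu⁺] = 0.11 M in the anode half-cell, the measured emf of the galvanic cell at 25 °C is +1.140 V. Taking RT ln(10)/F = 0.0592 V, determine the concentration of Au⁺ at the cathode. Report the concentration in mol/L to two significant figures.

0.0049 M

Au⁺/Au is the cathode, Cu⁺/Cu the anode: E°cell = +1.22 V, n = 1.
Overall reaction: Au⁺(aq) + Cu(s) → Au(s) + Cu⁺(aq); Q = [Cu⁺]^1/[Au⁺]^1.
From E = E° − (0.0592/n) log Q: log Q = (E° − E)·n/0.0592 = (+1.22 − (+1.140))·1/0.0592 = 1.3514.
So 1·log[Au⁺] = 1·log(0.11) − log Q = -0.9586 − (1.3514) = -2.3100; [Au⁺] = 10^(-2.3100) ≈ 0.0049 M.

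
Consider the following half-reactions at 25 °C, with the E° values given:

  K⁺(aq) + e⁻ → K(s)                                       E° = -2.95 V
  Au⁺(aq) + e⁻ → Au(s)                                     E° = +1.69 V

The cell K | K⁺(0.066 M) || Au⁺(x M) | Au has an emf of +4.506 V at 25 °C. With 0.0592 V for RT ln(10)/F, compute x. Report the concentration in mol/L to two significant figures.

Au⁺/Au is the cathode, K⁺/K the anode: E°cell = +4.64 V, n = 1.
Overall reaction: Au⁺(aq) + K(s) → Au(s) + K⁺(aq); Q = [K⁺]^1/[Au⁺]^1.
From E = E° − (0.0592/n) log Q: log Q = (E° − E)·n/0.0592 = (+4.64 − (+4.506))·1/0.0592 = 2.2635.
So 1·log[Au⁺] = 1·log(0.066) − log Q = -1.1805 − (2.2635) = -3.4440; [Au⁺] = 10^(-3.4440) ≈ 0.00036 M.

0.00036 M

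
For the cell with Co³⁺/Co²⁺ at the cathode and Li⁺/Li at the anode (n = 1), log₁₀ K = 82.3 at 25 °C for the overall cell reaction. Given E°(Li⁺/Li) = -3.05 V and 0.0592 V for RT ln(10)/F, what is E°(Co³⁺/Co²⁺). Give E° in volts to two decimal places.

+1.82 V

E°cell = (0.0592/n)·log K = (0.0592/1)(82.3) = +4.872 V.
Since Co³⁺/Co²⁺ is the cathode and Li⁺/Li the anode, E°cell = E°(Co³⁺/Co²⁺) − E°(Li⁺/Li).
So E°(Co³⁺/Co²⁺) = E°cell + E°(Li⁺/Li) = +4.872 + (-3.05) = +1.82 V.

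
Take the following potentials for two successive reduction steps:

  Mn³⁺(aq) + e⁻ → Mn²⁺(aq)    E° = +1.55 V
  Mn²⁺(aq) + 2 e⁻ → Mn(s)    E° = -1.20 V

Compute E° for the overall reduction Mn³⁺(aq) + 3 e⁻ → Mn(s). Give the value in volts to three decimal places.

Since ΔG° = −nFE° is additive over sequential reductions, n₃E°₃ = n₁E°₁ + n₂E°₂.
E°₃ = (1×+1.55 + 2×-1.20) / 3 = (-0.850) / 3 = -0.283 V.
E° values themselves are not directly additive — weighting by electron count is essential.

-0.283 V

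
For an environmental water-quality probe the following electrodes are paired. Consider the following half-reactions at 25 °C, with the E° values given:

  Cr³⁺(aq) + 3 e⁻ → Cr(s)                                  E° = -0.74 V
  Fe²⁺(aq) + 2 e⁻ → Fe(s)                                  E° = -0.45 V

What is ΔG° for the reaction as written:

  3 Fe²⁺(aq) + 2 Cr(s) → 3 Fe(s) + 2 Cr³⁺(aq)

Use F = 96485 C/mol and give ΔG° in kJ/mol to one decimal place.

-167.9 kJ/mol

As written, Fe²⁺/Fe is reduced (cathode) and Cr³⁺/Cr is oxidised (anode), so E°cell = (-0.45) − (-0.74) = +0.29 V.
Balancing electrons gives n = 6.
ΔG° = −nFE° = −(6)(96485)(+0.29) = -167,884 J = -167.9 kJ/mol.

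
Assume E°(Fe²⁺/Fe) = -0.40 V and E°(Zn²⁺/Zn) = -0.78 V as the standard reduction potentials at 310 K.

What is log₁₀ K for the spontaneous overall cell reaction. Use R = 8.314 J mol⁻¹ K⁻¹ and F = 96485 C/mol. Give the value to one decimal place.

Cathode: Fe²⁺/Fe; anode: Zn²⁺/Zn. E°cell = (-0.40) − (-0.78) = +0.38 V, with n = 2.
ΔG° = −nFE° = −RT ln K, so ln K = nFE°/(RT) = (2)(96485)(+0.38) / ((8.314)(310)) = 28.451.
log₁₀ K = 28.451 / ln 10 = 12.4.

12.4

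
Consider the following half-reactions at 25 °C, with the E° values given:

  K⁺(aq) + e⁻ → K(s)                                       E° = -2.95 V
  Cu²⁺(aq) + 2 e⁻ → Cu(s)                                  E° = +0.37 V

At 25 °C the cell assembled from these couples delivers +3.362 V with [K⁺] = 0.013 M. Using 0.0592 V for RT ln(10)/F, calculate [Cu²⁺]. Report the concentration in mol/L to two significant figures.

Cu²⁺/Cu is the cathode, K⁺/K the anode: E°cell = +3.32 V, n = 2.
Overall reaction: Cu²⁺(aq) + 2 K(s) → Cu(s) + 2 K⁺(aq); Q = [K⁺]^2/[Cu²⁺]^1.
From E = E° − (0.0592/n) log Q: log Q = (E° − E)·n/0.0592 = (+3.32 − (+3.362))·2/0.0592 = -1.4189.
So 1·log[Cu²⁺] = 2·log(0.013) − log Q = -3.7721 − (-1.4189) = -2.3532; [Cu²⁺] = 10^(-2.3532) ≈ 0.0044 M.

0.0044 M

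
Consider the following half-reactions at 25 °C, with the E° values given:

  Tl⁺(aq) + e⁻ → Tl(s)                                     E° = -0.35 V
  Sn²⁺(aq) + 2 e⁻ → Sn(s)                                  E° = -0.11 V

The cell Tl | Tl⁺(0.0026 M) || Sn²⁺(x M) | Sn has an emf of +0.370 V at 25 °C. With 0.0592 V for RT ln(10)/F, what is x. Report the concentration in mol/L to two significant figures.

0.17 M

Sn²⁺/Sn is the cathode, Tl⁺/Tl the anode: E°cell = +0.24 V, n = 2.
Overall reaction: Sn²⁺(aq) + 2 Tl(s) → Sn(s) + 2 Tl⁺(aq); Q = [Tl⁺]^2/[Sn²⁺]^1.
From E = E° − (0.0592/n) log Q: log Q = (E° − E)·n/0.0592 = (+0.24 − (+0.370))·2/0.0592 = -4.3919.
So 1·log[Sn²⁺] = 2·log(0.0026) − log Q = -5.1701 − (-4.3919) = -0.7782; [Sn²⁺] = 10^(-0.7782) ≈ 0.17 M.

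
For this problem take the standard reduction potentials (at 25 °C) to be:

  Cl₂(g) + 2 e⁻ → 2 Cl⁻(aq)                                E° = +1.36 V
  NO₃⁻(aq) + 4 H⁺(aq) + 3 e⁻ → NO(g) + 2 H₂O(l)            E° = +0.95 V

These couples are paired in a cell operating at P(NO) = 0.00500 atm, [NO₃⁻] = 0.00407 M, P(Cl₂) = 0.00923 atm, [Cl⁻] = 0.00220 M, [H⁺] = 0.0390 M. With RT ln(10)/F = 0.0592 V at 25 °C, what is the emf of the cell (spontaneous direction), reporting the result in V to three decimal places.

Cl₂/Cl⁻ is the cathode (higher E°), NO₃⁻/NO the anode: E°cell = +1.36 − (+0.95) = +0.41 V, n = 6.
Overall: 3 Cl₂(g) + 2 NO(g) + 4 H₂O(l) → 6 Cl⁻(aq) + 2 NO₃⁻(aq) + 8 H⁺(aq)
Q = [Cl⁻]^6·[NO₃⁻]^2·[H⁺]^8 / (P(Cl₂)^3·P(NO)^2); log Q = -21.291.
E = E° − (0.0592/n) log Q = +0.41 − (0.0592/6)(-21.291) = +0.620 V.

+0.620 V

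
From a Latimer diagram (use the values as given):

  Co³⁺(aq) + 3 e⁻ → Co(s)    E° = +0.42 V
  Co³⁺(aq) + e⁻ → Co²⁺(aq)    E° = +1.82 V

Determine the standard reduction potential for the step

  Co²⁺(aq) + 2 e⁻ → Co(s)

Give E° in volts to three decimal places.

-0.280 V

Sequential free energies add, so n₃E°₃ = n₁E°₁ + n₂E°₂.
With n₃ = 3, and the known step contributing 1×(+1.82) V, the unknown satisfies 2·E° = 3×(+0.42) − 1×(+1.82) = -0.560.
E° = -0.560 / 2 = -0.280 V.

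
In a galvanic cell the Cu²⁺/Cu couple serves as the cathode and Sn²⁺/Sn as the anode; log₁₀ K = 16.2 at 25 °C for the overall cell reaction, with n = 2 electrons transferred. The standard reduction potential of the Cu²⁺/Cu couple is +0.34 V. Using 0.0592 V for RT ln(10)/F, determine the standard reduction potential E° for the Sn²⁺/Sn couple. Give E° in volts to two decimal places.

-0.14 V

E°cell = (0.0592/n)·log K = (0.0592/2)(16.2) = +0.480 V.
Since Cu²⁺/Cu is the cathode and Sn²⁺/Sn the anode, E°cell = E°(Cu²⁺/Cu) − E°(Sn²⁺/Sn).
So E°(Sn²⁺/Sn) = E°(Cu²⁺/Cu) − E°cell = (+0.34) − (+0.480) = -0.14 V.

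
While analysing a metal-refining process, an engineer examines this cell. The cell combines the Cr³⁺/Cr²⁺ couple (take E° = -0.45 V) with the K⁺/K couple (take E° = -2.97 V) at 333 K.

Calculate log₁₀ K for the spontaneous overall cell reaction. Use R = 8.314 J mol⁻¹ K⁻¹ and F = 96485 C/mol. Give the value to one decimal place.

Cathode: Cr³⁺/Cr²⁺; anode: K⁺/K. E°cell = (-0.45) − (-2.97) = +2.52 V, with n = 1.
ΔG° = −nFE° = −RT ln K, so ln K = nFE°/(RT) = (1)(96485)(+2.52) / ((8.314)(333)) = 87.823.
log₁₀ K = 87.823 / ln 10 = 38.1.

38.1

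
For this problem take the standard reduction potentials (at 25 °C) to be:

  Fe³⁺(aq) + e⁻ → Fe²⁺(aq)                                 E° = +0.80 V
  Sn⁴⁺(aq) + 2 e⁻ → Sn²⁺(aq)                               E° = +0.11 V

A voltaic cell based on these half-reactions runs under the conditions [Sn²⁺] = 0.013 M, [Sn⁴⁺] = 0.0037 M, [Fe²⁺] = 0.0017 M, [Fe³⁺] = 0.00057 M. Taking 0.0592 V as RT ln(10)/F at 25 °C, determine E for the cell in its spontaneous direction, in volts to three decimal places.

Fe³⁺/Fe²⁺ is the cathode (higher E°), Sn⁴⁺/Sn²⁺ the anode: E°cell = +0.80 − (+0.11) = +0.69 V, n = 2.
Overall: 2 Fe³⁺(aq) + Sn²⁺(aq) → 2 Fe²⁺(aq) + Sn⁴⁺(aq)
Q = [Fe²⁺]^2·[Sn⁴⁺] / ([Fe³⁺]^2·[Sn²⁺]); log Q = 0.403.
E = E° − (0.0592/n) log Q = +0.69 − (0.0592/2)(0.403) = +0.678 V.

+0.678 V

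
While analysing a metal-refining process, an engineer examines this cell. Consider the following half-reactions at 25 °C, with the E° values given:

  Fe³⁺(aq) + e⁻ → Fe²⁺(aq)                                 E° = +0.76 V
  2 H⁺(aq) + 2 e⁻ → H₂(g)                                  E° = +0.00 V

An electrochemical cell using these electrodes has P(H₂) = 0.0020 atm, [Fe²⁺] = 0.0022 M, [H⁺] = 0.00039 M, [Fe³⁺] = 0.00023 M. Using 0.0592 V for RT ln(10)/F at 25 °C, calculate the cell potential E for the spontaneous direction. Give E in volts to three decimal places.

+0.824 V

Fe³⁺/Fe²⁺ is the cathode (higher E°), H⁺/H₂ the anode: E°cell = +0.76 − (+0.00) = +0.76 V, n = 2.
Overall: 2 Fe³⁺(aq) + H₂(g) → 2 Fe²⁺(aq) + 2 H⁺(aq)
Q = [Fe²⁺]^2·[H⁺]^2 / ([Fe³⁺]^2·P(H₂)); log Q = -2.158.
E = E° − (0.0592/n) log Q = +0.76 − (0.0592/2)(-2.158) = +0.824 V.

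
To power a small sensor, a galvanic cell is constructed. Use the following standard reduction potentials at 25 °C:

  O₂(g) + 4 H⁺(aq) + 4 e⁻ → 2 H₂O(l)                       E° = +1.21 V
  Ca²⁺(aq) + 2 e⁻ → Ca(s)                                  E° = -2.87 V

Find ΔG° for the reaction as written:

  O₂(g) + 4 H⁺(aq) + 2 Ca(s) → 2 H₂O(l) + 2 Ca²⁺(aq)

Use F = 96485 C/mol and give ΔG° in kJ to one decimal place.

As written, O₂/H₂O is reduced (cathode) and Ca²⁺/Ca is oxidised (anode), so E°cell = (+1.21) − (-2.87) = +4.08 V.
Balancing electrons gives n = 4.
ΔG° = −nFE° = −(4)(96485)(+4.08) = -1,574,635 J = -1574.6 kJ.

-1574.6 kJ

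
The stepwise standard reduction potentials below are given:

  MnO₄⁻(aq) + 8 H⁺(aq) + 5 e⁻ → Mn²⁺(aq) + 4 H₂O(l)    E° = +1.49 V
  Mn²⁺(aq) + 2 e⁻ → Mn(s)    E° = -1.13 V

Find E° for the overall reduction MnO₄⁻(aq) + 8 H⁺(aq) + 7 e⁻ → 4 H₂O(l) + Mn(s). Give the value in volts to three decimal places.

+0.741 V

Since ΔG° = −nFE° is additive over sequential reductions, n₃E°₃ = n₁E°₁ + n₂E°₂.
E°₃ = (5×+1.49 + 2×-1.13) / 7 = (+5.190) / 7 = +0.741 V.
E° values themselves are not directly additive — weighting by electron count is essential.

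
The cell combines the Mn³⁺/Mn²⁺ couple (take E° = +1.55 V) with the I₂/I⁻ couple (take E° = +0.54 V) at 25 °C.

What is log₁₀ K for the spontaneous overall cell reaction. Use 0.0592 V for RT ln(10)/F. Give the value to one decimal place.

34.1

Cathode: Mn³⁺/Mn²⁺; anode: I₂/I⁻. E°cell = +1.01 V, n = 2.
log K = nE°cell / 0.0592 = (2)(+1.01) / 0.0592 = 34.1.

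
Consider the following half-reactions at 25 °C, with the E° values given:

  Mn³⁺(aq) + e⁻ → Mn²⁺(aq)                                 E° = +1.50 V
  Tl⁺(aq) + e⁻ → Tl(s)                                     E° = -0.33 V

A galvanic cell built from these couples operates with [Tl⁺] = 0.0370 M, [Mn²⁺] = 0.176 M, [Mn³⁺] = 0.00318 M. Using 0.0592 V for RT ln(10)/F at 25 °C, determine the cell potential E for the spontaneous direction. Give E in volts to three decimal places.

Mn³⁺/Mn²⁺ is the cathode (higher E°), Tl⁺/Tl the anode: E°cell = +1.50 − (-0.33) = +1.83 V, n = 1.
Overall: Mn³⁺(aq) + Tl(s) → Mn²⁺(aq) + Tl⁺(aq)
Q = [Mn²⁺]·[Tl⁺] / ([Mn³⁺]); log Q = 0.311.
E = E° − (0.0592/n) log Q = +1.83 − (0.0592/1)(0.311) = +1.812 V.

+1.812 V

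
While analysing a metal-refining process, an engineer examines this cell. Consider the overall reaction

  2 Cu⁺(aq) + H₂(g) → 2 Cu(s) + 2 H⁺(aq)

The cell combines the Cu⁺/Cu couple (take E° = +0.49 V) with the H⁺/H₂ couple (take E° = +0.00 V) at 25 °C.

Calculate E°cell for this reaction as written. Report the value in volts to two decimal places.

+0.49 V

The Cu⁺/Cu couple has the higher reduction potential, so it is the cathode; H⁺/H₂ is oxidised at the anode.
E°cell = E°(cathode) − E°(anode) = (+0.49) − (+0.00) = +0.49 V.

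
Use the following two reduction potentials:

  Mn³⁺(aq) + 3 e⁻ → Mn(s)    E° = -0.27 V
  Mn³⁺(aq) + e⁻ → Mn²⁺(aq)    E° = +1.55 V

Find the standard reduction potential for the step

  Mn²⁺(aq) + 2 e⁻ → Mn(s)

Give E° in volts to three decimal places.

-1.180 V

Sequential free energies add, so n₃E°₃ = n₁E°₁ + n₂E°₂.
With n₃ = 3, and the known step contributing 1×(+1.55) V, the unknown satisfies 2·E° = 3×(-0.27) − 1×(+1.55) = -2.360.
E° = -2.360 / 2 = -1.180 V.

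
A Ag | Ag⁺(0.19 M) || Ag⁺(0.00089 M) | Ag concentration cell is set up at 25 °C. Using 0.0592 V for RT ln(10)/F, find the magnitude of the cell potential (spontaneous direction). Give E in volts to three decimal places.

+0.138 V

For a concentration cell E°cell = 0. The 0.19 M side is the cathode (reduction is favoured where [Ag⁺] is higher).
With n = 1, E = −(0.0592/1) log([Ag⁺]ₐₙ/[Ag⁺]꜀ₐₜ) = −(0.0592/1) log(0.00089/0.19) = −(0.0592/1)(-2.329) = +0.138 V.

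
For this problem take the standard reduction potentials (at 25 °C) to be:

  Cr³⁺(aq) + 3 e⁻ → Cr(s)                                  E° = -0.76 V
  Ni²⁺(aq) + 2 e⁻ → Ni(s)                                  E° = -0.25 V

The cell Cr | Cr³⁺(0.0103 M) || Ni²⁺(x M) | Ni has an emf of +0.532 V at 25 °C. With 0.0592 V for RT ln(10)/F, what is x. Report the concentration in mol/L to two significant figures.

0.26 M

Ni²⁺/Ni is the cathode, Cr³⁺/Cr the anode: E°cell = +0.51 V, n = 6.
Overall reaction: 3 Ni²⁺(aq) + 2 Cr(s) → 3 Ni(s) + 2 Cr³⁺(aq); Q = [Cr³⁺]^2/[Ni²⁺]^3.
From E = E° − (0.0592/n) log Q: log Q = (E° − E)·n/0.0592 = (+0.51 − (+0.532))·6/0.0592 = -2.2297.
So 3·log[Ni²⁺] = 2·log(0.0103) − log Q = -3.9743 − (-2.2297) = -1.7446; log[Ni²⁺] = -1.7446 / 3 = -0.5815; [Ni²⁺] = 10^(-0.5815) ≈ 0.26 M.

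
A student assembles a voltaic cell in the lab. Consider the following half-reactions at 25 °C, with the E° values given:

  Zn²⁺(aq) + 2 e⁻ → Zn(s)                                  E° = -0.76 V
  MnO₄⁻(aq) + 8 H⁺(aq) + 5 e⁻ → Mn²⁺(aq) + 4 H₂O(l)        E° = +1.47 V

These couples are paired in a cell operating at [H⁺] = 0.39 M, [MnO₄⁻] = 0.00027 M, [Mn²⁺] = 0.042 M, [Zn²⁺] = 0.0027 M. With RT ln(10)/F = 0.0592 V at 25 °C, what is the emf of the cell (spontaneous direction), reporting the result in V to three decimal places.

MnO₄⁻/Mn²⁺ is the cathode (higher E°), Zn²⁺/Zn the anode: E°cell = +1.47 − (-0.76) = +2.23 V, n = 10.
Overall: 2 MnO₄⁻(aq) + 16 H⁺(aq) + 5 Zn(s) → 2 Mn²⁺(aq) + 8 H₂O(l) + 5 Zn²⁺(aq)
Q = [Mn²⁺]^2·[Zn²⁺]^5 / ([MnO₄⁻]^2·[H⁺]^16); log Q = -1.916.
E = E° − (0.0592/n) log Q = +2.23 − (0.0592/10)(-1.916) = +2.241 V.

+2.241 V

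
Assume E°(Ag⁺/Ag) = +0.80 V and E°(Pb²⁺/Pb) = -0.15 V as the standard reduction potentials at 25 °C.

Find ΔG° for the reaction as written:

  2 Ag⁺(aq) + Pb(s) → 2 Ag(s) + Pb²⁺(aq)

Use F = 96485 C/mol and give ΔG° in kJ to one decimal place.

As written, Ag⁺/Ag is reduced (cathode) and Pb²⁺/Pb is oxidised (anode), so E°cell = (+0.80) − (-0.15) = +0.95 V.
Balancing electrons gives n = 2.
ΔG° = −nFE° = −(2)(96485)(+0.95) = -183,322 J = -183.3 kJ.

-183.3 kJ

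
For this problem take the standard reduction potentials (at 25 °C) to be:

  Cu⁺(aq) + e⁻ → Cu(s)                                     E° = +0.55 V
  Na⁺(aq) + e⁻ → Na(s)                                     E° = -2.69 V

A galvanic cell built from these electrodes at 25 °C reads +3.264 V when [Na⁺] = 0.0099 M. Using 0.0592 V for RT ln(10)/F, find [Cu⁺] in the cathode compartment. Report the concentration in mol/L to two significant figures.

0.025 M

Cu⁺/Cu is the cathode, Na⁺/Na the anode: E°cell = +3.24 V, n = 1.
Overall reaction: Cu⁺(aq) + Na(s) → Cu(s) + Na⁺(aq); Q = [Na⁺]^1/[Cu⁺]^1.
From E = E° − (0.0592/n) log Q: log Q = (E° − E)·n/0.0592 = (+3.24 − (+3.264))·1/0.0592 = -0.4054.
So 1·log[Cu⁺] = 1·log(0.0099) − log Q = -2.0044 − (-0.4054) = -1.5990; [Cu⁺] = 10^(-1.5990) ≈ 0.025 M.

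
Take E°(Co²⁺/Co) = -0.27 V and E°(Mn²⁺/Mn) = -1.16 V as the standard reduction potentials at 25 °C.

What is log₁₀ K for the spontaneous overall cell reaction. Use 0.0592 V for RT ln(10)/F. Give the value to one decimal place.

Cathode: Co²⁺/Co; anode: Mn²⁺/Mn. E°cell = +0.89 V, n = 2.
log K = nE°cell / 0.0592 = (2)(+0.89) / 0.0592 = 30.1.

30.1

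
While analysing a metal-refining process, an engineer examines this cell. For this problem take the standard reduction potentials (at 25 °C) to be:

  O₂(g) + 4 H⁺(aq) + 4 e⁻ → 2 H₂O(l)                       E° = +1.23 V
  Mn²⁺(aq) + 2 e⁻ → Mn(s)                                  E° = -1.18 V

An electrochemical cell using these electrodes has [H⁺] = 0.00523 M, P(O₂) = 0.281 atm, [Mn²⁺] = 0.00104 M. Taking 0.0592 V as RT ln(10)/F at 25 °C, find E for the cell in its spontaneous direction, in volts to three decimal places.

+2.355 V

O₂/H₂O is the cathode (higher E°), Mn²⁺/Mn the anode: E°cell = +1.23 − (-1.18) = +2.41 V, n = 4.
Overall: O₂(g) + 4 H⁺(aq) + 2 Mn(s) → 2 H₂O(l) + 2 Mn²⁺(aq)
Q = [Mn²⁺]^2 / (P(O₂)·[H⁺]^4); log Q = 3.711.
E = E° − (0.0592/n) log Q = +2.41 − (0.0592/4)(3.711) = +2.355 V.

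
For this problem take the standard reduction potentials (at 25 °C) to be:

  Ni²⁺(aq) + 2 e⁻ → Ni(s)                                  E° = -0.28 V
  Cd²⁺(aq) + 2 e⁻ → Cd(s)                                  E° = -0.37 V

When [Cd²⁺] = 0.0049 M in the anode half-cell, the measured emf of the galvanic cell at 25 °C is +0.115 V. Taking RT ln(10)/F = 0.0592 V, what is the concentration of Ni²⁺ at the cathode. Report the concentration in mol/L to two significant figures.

0.034 M

Ni²⁺/Ni is the cathode, Cd²⁺/Cd the anode: E°cell = +0.09 V, n = 2.
Overall reaction: Ni²⁺(aq) + Cd(s) → Ni(s) + Cd²⁺(aq); Q = [Cd²⁺]^1/[Ni²⁺]^1.
From E = E° − (0.0592/n) log Q: log Q = (E° − E)·n/0.0592 = (+0.09 − (+0.115))·2/0.0592 = -0.8446.
So 1·log[Ni²⁺] = 1·log(0.0049) − log Q = -2.3098 − (-0.8446) = -1.4652; [Ni²⁺] = 10^(-1.4652) ≈ 0.034 M.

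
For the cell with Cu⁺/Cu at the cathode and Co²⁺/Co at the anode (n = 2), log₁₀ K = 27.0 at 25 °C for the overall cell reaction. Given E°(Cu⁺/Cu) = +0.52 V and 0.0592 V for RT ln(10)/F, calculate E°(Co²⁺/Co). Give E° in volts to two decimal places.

-0.28 V

E°cell = (0.0592/n)·log K = (0.0592/2)(27.0) = +0.799 V.
Since Cu⁺/Cu is the cathode and Co²⁺/Co the anode, E°cell = E°(Cu⁺/Cu) − E°(Co²⁺/Co).
So E°(Co²⁺/Co) = E°(Cu⁺/Cu) − E°cell = (+0.52) − (+0.799) = -0.28 V.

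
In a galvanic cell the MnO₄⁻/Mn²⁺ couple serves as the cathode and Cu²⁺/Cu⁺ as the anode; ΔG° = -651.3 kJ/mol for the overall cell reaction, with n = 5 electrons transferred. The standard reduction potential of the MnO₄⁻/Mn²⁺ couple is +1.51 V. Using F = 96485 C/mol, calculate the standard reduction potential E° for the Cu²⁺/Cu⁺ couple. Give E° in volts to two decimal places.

E°cell = −ΔG°/(nF) = −(-651.3×10³)/((5)(96485)) = +1.350 V.
Since MnO₄⁻/Mn²⁺ is the cathode and Cu²⁺/Cu⁺ the anode, E°cell = E°(MnO₄⁻/Mn²⁺) − E°(Cu²⁺/Cu⁺).
So E°(Cu²⁺/Cu⁺) = E°(MnO₄⁻/Mn²⁺) − E°cell = (+1.51) − (+1.350) = +0.16 V.

+0.16 V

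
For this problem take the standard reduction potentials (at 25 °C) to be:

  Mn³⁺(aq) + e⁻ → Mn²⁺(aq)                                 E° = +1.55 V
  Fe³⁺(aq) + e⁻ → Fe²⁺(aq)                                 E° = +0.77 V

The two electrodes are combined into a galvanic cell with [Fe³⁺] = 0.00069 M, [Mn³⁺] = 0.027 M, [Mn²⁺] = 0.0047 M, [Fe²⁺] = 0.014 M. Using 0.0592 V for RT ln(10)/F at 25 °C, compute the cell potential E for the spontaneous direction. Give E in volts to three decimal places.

Mn³⁺/Mn²⁺ is the cathode (higher E°), Fe³⁺/Fe²⁺ the anode: E°cell = +1.55 − (+0.77) = +0.78 V, n = 1.
Overall: Mn³⁺(aq) + Fe²⁺(aq) → Mn²⁺(aq) + Fe³⁺(aq)
Q = [Mn²⁺]·[Fe³⁺] / ([Mn³⁺]·[Fe²⁺]); log Q = -2.067.
E = E° − (0.0592/n) log Q = +0.78 − (0.0592/1)(-2.067) = +0.902 V.

+0.902 V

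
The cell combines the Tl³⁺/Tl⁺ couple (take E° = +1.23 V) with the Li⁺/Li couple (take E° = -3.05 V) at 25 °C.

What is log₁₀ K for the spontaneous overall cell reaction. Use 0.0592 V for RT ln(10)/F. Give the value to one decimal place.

Cathode: Tl³⁺/Tl⁺; anode: Li⁺/Li. E°cell = +4.28 V, n = 2.
log K = nE°cell / 0.0592 = (2)(+4.28) / 0.0592 = 144.6.

144.6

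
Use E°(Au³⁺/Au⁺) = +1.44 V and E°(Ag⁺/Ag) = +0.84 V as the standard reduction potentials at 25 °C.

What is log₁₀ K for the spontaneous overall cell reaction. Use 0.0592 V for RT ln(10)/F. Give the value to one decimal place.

Cathode: Au³⁺/Au⁺; anode: Ag⁺/Ag. E°cell = +0.60 V, n = 2.
log K = nE°cell / 0.0592 = (2)(+0.60) / 0.0592 = 20.3.

20.3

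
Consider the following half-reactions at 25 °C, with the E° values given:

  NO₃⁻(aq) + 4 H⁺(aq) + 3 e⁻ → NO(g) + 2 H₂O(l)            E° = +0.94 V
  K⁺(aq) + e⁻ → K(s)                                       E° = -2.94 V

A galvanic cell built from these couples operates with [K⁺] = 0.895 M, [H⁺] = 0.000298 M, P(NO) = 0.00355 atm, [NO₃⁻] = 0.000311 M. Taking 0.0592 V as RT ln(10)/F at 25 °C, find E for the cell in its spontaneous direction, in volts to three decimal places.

NO₃⁻/NO is the cathode (higher E°), K⁺/K the anode: E°cell = +0.94 − (-2.94) = +3.88 V, n = 3.
Overall: NO₃⁻(aq) + 4 H⁺(aq) + 3 K(s) → NO(g) + 2 H₂O(l) + 3 K⁺(aq)
Q = P(NO)·[K⁺]^3 / ([NO₃⁻]·[H⁺]^4); log Q = 15.016.
E = E° − (0.0592/n) log Q = +3.88 − (0.0592/3)(15.016) = +3.584 V.

+3.584 V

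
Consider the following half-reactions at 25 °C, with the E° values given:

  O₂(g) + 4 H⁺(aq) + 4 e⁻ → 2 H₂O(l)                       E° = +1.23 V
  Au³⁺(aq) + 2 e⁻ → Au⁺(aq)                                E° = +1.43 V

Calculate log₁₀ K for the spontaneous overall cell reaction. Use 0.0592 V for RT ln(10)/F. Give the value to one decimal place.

Cathode: Au³⁺/Au⁺; anode: O₂/H₂O. E°cell = +0.20 V, n = 4.
log K = nE°cell / 0.0592 = (4)(+0.20) / 0.0592 = 13.5.

13.5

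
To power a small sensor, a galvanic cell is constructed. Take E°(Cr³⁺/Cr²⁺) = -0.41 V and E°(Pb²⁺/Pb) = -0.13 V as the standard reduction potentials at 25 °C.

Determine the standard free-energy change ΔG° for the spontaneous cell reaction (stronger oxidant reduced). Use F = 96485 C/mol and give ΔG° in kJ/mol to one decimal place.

-54.0 kJ/mol

Pb²⁺/Pb (E° = -0.13 V) is the cathode; Cr³⁺/Cr²⁺ (E° = -0.41 V) is the anode, so E°cell = +0.28 V.
Balancing electrons gives n = 2 (lcm of 2 and 1).
ΔG° = −nFE° = −(2)(96485)(+0.28) = -54,032 J = -54.0 kJ/mol.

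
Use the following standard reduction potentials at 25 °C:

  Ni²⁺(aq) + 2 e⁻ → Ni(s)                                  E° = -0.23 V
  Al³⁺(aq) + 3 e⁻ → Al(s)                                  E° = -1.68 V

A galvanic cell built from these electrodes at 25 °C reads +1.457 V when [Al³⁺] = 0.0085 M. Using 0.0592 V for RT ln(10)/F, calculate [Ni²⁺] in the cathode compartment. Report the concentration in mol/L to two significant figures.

Ni²⁺/Ni is the cathode, Al³⁺/Al the anode: E°cell = +1.45 V, n = 6.
Overall reaction: 3 Ni²⁺(aq) + 2 Al(s) → 3 Ni(s) + 2 Al³⁺(aq); Q = [Al³⁺]^2/[Ni²⁺]^3.
From E = E° − (0.0592/n) log Q: log Q = (E° − E)·n/0.0592 = (+1.45 − (+1.457))·6/0.0592 = -0.7095.
So 3·log[Ni²⁺] = 2·log(0.0085) − log Q = -4.1412 − (-0.7095) = -3.4317; log[Ni²⁺] = -3.4317 / 3 = -1.1439; [Ni²⁺] = 10^(-1.1439) ≈ 0.072 M.

0.072 M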